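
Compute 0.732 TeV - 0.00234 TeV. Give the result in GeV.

In GeV:
  0.732 TeV = 0.732e3 GeV = 732
  0.00234 TeV = 0.00234e3 GeV = 2.34
Difference: 732 - 2.34 = 729.66

729.66 GeV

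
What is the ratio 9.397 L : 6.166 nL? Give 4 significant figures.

(9.397) / (6.166 × 10^-9) = 1.524 × 10^9

1524000000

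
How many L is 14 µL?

micro = 1e-6, (no prefix) = 1e0; factor is 1e-6.
14 × 1e-6 = 0.000014

0.000014 L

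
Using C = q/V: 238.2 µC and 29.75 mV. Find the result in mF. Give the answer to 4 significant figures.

8.007 mF

(238.2 × 10^-6) / (29.75 × 10^-3) = 8.00672 × 10^-3 F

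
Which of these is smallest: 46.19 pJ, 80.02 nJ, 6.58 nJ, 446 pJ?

46.19 pJ

46.19 pJ = 0.00000000004619 J
80.02 nJ = 0.00000008002 J
6.58 nJ = 0.00000000658 J
446 pJ = 0.000000000446 J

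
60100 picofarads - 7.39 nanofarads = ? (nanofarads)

52.71 nanofarads

In nanofarads:
  60100 picofarads = 60100e-3 nanofarads = 60.1
  7.39 nanofarads → 7.39
Difference: 60.1 - 7.39 = 52.71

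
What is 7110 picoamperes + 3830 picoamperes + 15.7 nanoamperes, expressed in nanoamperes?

26.64 nanoamperes

In nanoamperes:
  7110 picoamperes = 7110 × 10^-3 nanoamperes = 7.11
  3830 picoamperes = 3830 × 10^-3 nanoamperes = 3.83
  15.7 nanoamperes → 15.7
Sum: 7.11 + 3.83 + 15.7 = 26.64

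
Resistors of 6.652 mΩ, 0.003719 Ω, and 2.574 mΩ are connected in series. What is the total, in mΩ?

12.945 mΩ

In mΩ:
  6.652 mΩ → 6.652
  0.003719 Ω = 0.003719e3 mΩ = 3.719
  2.574 mΩ → 2.574
Sum: 6.652 + 3.719 + 2.574 = 12.945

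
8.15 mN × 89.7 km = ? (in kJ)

8.15e-3 × 89.7e3 = 731.055 J

0.731055 kJ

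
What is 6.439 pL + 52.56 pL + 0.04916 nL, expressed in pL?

In pL:
  6.439 pL → 6.439
  52.56 pL → 52.56
  0.04916 nL = 0.04916 × 10^3 pL = 49.16
Sum: 6.439 + 52.56 + 49.16 = 108.159

108.159 pL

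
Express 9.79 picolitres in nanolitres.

pico = 1e-12, nano = 1e-9; factor is 1e-3.
9.79 × 1e-3 = 0.00979

0.00979 nanolitres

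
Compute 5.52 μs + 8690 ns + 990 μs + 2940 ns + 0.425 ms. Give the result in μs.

1432.15 μs

In μs:
  5.52 μs → 5.52
  8690 ns = 8690e-3 μs = 8.69
  990 μs → 990
  2940 ns = 2940e-3 μs = 2.94
  0.425 ms = 0.425e3 μs = 425
Sum: 5.52 + 8.69 + 990 + 2.94 + 425 = 1432.15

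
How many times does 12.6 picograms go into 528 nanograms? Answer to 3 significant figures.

(528 × 10^-9) / (12.6 × 10^-12) = 41.9 × 10^3

41900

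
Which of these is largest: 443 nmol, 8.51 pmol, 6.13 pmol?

443 nmol

443 nmol = 0.000000443 mol
8.51 pmol = 0.00000000000851 mol
6.13 pmol = 0.00000000000613 mol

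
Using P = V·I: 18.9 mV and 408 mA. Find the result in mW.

7.7112 mW

18.9 × 10⁻³ × 408 × 10⁻³ = 7711.2 × 10⁻⁶ W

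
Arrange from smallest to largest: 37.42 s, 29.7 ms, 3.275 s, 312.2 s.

37.42 s = 37.42 s
29.7 ms = 0.0297 s
3.275 s = 3.275 s
312.2 s = 312.2 s

29.7 ms < 3.275 s < 37.42 s < 312.2 s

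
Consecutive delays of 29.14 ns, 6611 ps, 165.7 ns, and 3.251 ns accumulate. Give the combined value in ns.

In ns:
  29.14 ns → 29.14
  6611 ps = 6611e-3 ns = 6.611
  165.7 ns → 165.7
  3.251 ns → 3.251
Sum: 29.14 + 6.611 + 165.7 + 3.251 = 204.702

204.702 ns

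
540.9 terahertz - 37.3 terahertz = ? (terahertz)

In terahertz:
  540.9 terahertz → 540.9
  37.3 terahertz → 37.3
Difference: 540.9 - 37.3 = 503.6

503.6 terahertz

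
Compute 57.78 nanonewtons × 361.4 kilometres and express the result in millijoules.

57.78e-9 × 361.4e3 = 20881.692e-6 J

20.881692 millijoules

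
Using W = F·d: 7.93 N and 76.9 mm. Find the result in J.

0.609817 J

7.93 × 76.9e-3 = 609.817e-3 J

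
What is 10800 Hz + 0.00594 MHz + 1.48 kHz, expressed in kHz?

18.22 kHz

In kHz:
  10800 Hz = 10800e-3 kHz = 10.8
  0.00594 MHz = 0.00594e3 kHz = 5.94
  1.48 kHz → 1.48
Sum: 10.8 + 5.94 + 1.48 = 18.22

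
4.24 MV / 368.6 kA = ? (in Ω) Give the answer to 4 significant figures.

(4.24 × 10^6) / (368.6 × 10^3) = 0.011503 × 10^3 Ω

11.50 Ω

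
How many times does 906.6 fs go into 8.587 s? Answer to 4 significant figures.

(8.587) / (906.6 × 10^-15) = 0.0094717 × 10^15

9472000000000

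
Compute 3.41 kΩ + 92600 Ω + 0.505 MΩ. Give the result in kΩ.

In kΩ:
  3.41 kΩ → 3.41
  92600 Ω = 92600 × 10^-3 kΩ = 92.6
  0.505 MΩ = 0.505 × 10^3 kΩ = 505
Sum: 3.41 + 92.6 + 505 = 601.01

601.01 kΩ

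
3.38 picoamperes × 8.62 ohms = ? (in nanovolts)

0.0291356 nanovolts

3.38 × 10^-12 × 8.62 = 29.1356 × 10^-12 V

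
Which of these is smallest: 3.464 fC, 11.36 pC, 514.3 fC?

3.464 fC = 0.000000000000003464 C
11.36 pC = 0.00000000001136 C
514.3 fC = 0.0000000000005143 C

3.464 fC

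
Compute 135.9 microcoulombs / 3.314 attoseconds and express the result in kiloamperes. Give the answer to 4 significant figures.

41010000000 kiloamperes

(135.9 × 10^-6) / (3.314 × 10^-18) = 41.0078 × 10^12 A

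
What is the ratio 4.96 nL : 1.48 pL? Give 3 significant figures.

3350

(4.96e-9) / (1.48e-12) = 3.351e3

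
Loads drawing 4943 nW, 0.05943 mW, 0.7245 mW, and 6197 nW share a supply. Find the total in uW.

In uW:
  4943 nW = 4943 × 10^-3 uW = 4.943
  0.05943 mW = 0.05943 × 10^3 uW = 59.43
  0.7245 mW = 0.7245 × 10^3 uW = 724.5
  6197 nW = 6197 × 10^-3 uW = 6.197
Sum: 4.943 + 59.43 + 724.5 + 6.197 = 795.07

795.07 uW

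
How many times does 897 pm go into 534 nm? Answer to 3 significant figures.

(534 × 10^-9) / (897 × 10^-12) = 0.5953 × 10^3

595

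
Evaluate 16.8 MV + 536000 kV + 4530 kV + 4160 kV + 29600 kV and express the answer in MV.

In MV:
  16.8 MV → 16.8
  536000 kV = 536000 × 10⁻³ MV = 536
  4530 kV = 4530 × 10⁻³ MV = 4.53
  4160 kV = 4160 × 10⁻³ MV = 4.16
  29600 kV = 29600 × 10⁻³ MV = 29.6
Sum: 16.8 + 536 + 4.53 + 4.16 + 29.6 = 591.09

591.09 MV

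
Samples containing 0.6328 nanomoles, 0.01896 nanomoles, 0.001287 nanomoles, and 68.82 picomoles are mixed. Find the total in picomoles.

In picomoles:
  0.6328 nanomoles = 0.6328 × 10^3 picomoles = 632.8
  0.01896 nanomoles = 0.01896 × 10^3 picomoles = 18.96
  0.001287 nanomoles = 0.001287 × 10^3 picomoles = 1.287
  68.82 picomoles → 68.82
Sum: 632.8 + 18.96 + 1.287 + 68.82 = 721.867

721.867 picomoles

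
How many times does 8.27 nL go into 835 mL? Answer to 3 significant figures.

(835 × 10⁻³) / (8.27 × 10⁻⁹) = 101 × 10⁶

101000000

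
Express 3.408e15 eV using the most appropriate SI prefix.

3.408 PeV

= 3.408e15 eV; 1e15 is peta.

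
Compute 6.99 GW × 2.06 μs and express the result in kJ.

6.99 × 10^9 × 2.06 × 10^-6 = 14.3994 × 10^3 J

14.3994 kJ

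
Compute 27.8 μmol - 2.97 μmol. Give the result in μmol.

In μmol:
  27.8 μmol → 27.8
  2.97 μmol → 2.97
Difference: 27.8 - 2.97 = 24.83

24.83 μmol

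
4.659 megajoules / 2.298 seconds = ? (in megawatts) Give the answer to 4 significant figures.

2.027 megawatts

(4.659 × 10^6) / (2.298) = 2.02742 × 10^6 W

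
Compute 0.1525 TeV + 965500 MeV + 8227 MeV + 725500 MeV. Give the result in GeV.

1851.727 GeV

In GeV:
  0.1525 TeV = 0.1525 × 10^3 GeV = 152.5
  965500 MeV = 965500 × 10^-3 GeV = 965.5
  8227 MeV = 8227 × 10^-3 GeV = 8.227
  725500 MeV = 725500 × 10^-3 GeV = 725.5
Sum: 152.5 + 965.5 + 8.227 + 725.5 = 1851.727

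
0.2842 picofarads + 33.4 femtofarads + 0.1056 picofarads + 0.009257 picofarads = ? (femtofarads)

In femtofarads:
  0.2842 picofarads = 0.2842e3 femtofarads = 284.2
  33.4 femtofarads → 33.4
  0.1056 picofarads = 0.1056e3 femtofarads = 105.6
  0.009257 picofarads = 0.009257e3 femtofarads = 9.257
Sum: 284.2 + 33.4 + 105.6 + 9.257 = 432.457

432.457 femtofarads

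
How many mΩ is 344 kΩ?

kilo = 1e3, milli = 1e-3; factor is 1e6.
344 × 1e6 = 344000000

344000000 mΩ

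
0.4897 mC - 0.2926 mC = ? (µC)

In µC:
  0.4897 mC = 0.4897 × 10³ µC = 489.7
  0.2926 mC = 0.2926 × 10³ µC = 292.6
Difference: 489.7 - 292.6 = 197.1

197.1 µC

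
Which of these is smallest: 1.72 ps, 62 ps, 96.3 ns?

1.72 ps = 0.00000000000172 s
62 ps = 0.000000000062 s
96.3 ns = 0.0000000963 s

1.72 ps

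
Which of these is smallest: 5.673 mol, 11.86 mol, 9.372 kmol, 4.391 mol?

5.673 mol = 5.673 mol
11.86 mol = 11.86 mol
9.372 kmol = 9372 mol
4.391 mol = 4.391 mol

4.391 mol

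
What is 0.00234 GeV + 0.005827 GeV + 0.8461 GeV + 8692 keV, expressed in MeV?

862.959 MeV

In MeV:
  0.00234 GeV = 0.00234 × 10^3 MeV = 2.34
  0.005827 GeV = 0.005827 × 10^3 MeV = 5.827
  0.8461 GeV = 0.8461 × 10^3 MeV = 846.1
  8692 keV = 8692 × 10^-3 MeV = 8.692
Sum: 2.34 + 5.827 + 846.1 + 8.692 = 862.959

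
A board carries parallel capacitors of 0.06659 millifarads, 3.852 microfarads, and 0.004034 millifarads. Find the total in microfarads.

In microfarads:
  0.06659 millifarads = 0.06659e3 microfarads = 66.59
  3.852 microfarads → 3.852
  0.004034 millifarads = 0.004034e3 microfarads = 4.034
Sum: 66.59 + 3.852 + 4.034 = 74.476

74.476 microfarads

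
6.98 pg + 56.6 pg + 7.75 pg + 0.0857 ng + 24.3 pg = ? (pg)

In pg:
  6.98 pg → 6.98
  56.6 pg → 56.6
  7.75 pg → 7.75
  0.0857 ng = 0.0857 × 10³ pg = 85.7
  24.3 pg → 24.3
Sum: 6.98 + 56.6 + 7.75 + 85.7 + 24.3 = 181.33

181.33 pg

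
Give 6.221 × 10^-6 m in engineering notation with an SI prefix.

6.221 um

= 6.221 × 10^-6 m; 10^-6 is micro.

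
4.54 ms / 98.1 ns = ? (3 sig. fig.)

46300

(4.54e-3) / (98.1e-9) = 0.04628e6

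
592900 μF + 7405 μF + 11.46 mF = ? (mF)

611.765 mF

In mF:
  592900 μF = 592900 × 10⁻³ mF = 592.9
  7405 μF = 7405 × 10⁻³ mF = 7.405
  11.46 mF → 11.46
Sum: 592.9 + 7.405 + 11.46 = 611.765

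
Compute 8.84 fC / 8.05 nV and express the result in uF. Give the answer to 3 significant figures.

1.10 uF

(8.84e-15) / (8.05e-9) = 1.0981e-6 F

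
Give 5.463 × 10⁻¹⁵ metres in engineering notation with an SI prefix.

= 5.463 × 10⁻¹⁵ metres; 10⁻¹⁵ is femto.

5.463 femtometres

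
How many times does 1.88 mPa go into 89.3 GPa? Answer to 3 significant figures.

(89.3 × 10^9) / (1.88 × 10^-3) = 47.5 × 10^12

47500000000000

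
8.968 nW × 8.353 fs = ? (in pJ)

0.000000000074909704 pJ

8.968 × 10^-9 × 8.353 × 10^-15 = 74.909704 × 10^-24 J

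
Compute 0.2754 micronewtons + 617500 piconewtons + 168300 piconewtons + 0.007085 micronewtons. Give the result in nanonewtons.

1068.285 nanonewtons

In nanonewtons:
  0.2754 micronewtons = 0.2754 × 10³ nanonewtons = 275.4
  617500 piconewtons = 617500 × 10⁻³ nanonewtons = 617.5
  168300 piconewtons = 168300 × 10⁻³ nanonewtons = 168.3
  0.007085 micronewtons = 0.007085 × 10³ nanonewtons = 7.085
Sum: 275.4 + 617.5 + 168.3 + 7.085 = 1068.285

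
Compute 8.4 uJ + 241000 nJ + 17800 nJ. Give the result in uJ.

267.2 uJ

In uJ:
  8.4 uJ → 8.4
  241000 nJ = 241000 × 10^-3 uJ = 241
  17800 nJ = 17800 × 10^-3 uJ = 17.8
Sum: 8.4 + 241 + 17.8 = 267.2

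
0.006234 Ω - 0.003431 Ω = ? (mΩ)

2.803 mΩ

In mΩ:
  0.006234 Ω = 0.006234e3 mΩ = 6.234
  0.003431 Ω = 0.003431e3 mΩ = 3.431
Difference: 6.234 - 3.431 = 2.803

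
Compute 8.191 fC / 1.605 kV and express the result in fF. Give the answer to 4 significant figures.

0.005103 fF

(8.191 × 10^-15) / (1.605 × 10^3) = 5.10343 × 10^-18 F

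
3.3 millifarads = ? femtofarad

3300000000000 femtofarads

milli = 10^-3, femto = 10^-15; factor is 10^12.
3.3 × 10^12 = 3300000000000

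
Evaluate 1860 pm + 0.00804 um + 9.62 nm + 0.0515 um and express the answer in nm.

In nm:
  1860 pm = 1860 × 10⁻³ nm = 1.86
  0.00804 um = 0.00804 × 10³ nm = 8.04
  9.62 nm → 9.62
  0.0515 um = 0.0515 × 10³ nm = 51.5
Sum: 1.86 + 8.04 + 9.62 + 51.5 = 71.02

71.02 nm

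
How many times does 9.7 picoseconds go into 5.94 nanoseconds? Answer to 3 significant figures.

612

(5.94 × 10⁻⁹) / (9.7 × 10⁻¹²) = 0.6124 × 10³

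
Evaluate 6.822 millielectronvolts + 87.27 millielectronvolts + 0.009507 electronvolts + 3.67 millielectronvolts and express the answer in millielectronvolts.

In millielectronvolts:
  6.822 millielectronvolts → 6.822
  87.27 millielectronvolts → 87.27
  0.009507 electronvolts = 0.009507e3 millielectronvolts = 9.507
  3.67 millielectronvolts → 3.67
Sum: 6.822 + 87.27 + 9.507 + 3.67 = 107.269

107.269 millielectronvolts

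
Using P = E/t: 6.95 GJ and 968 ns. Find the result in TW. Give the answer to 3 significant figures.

7180 TW

(6.95e9) / (968e-9) = 0.0071798e18 W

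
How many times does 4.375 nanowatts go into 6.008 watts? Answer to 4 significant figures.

(6.008) / (4.375e-9) = 1.3733e9

1373000000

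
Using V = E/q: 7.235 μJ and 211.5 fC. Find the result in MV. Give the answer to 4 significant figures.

(7.235 × 10^-6) / (211.5 × 10^-15) = 0.034208 × 10^9 V

34.21 MV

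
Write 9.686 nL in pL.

9686 pL

nano = 10^-9, pico = 10^-12; factor is 10^3.
9.686 × 10^3 = 9686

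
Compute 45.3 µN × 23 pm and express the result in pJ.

45.3 × 10⁻⁶ × 23 × 10⁻¹² = 1041.9 × 10⁻¹⁸ J

0.0010419 pJ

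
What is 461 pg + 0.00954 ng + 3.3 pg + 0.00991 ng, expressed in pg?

483.75 pg

In pg:
  461 pg → 461
  0.00954 ng = 0.00954e3 pg = 9.54
  3.3 pg → 3.3
  0.00991 ng = 0.00991e3 pg = 9.91
Sum: 461 + 9.54 + 3.3 + 9.91 = 483.75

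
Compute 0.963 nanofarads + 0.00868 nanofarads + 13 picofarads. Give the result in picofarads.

984.68 picofarads

In picofarads:
  0.963 nanofarads = 0.963 × 10³ picofarads = 963
  0.00868 nanofarads = 0.00868 × 10³ picofarads = 8.68
  13 picofarads → 13
Sum: 963 + 8.68 + 13 = 984.68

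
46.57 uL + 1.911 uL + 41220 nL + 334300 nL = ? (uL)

424.001 uL

In uL:
  46.57 uL → 46.57
  1.911 uL → 1.911
  41220 nL = 41220e-3 uL = 41.22
  334300 nL = 334300e-3 uL = 334.3
Sum: 46.57 + 1.911 + 41.22 + 334.3 = 424.001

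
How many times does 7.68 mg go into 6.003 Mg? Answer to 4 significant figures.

781600000

(6.003 × 10^6) / (7.68 × 10^-3) = 0.78164 × 10^9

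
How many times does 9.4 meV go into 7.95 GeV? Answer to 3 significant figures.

(7.95e9) / (9.4e-3) = 0.8457e12

846000000000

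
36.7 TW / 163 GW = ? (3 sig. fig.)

225

(36.7e12) / (163e9) = 0.2252e3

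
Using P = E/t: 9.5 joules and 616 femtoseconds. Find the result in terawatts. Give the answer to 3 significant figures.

(9.5) / (616e-15) = 0.015422e15 W

15.4 terawatts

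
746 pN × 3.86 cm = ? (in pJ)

28.7956 pJ

746e-12 × 3.86e-2 = 2879.56e-14 J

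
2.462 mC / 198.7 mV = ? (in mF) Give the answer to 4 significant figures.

(2.462 × 10⁻³) / (198.7 × 10⁻³) = 0.0123905 F

12.39 mF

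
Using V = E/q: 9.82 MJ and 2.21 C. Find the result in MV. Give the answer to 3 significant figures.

(9.82e6) / (2.21) = 4.4434e6 V

4.44 MV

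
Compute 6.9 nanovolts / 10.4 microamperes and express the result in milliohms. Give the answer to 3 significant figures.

0.663 milliohms

(6.9 × 10⁻⁹) / (10.4 × 10⁻⁶) = 0.66346 × 10⁻³ Ω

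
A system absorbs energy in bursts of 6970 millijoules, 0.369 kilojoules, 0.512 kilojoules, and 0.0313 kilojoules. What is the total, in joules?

919.27 joules

In joules:
  6970 millijoules = 6970 × 10^-3 joules = 6.97
  0.369 kilojoules = 0.369 × 10^3 joules = 369
  0.512 kilojoules = 0.512 × 10^3 joules = 512
  0.0313 kilojoules = 0.0313 × 10^3 joules = 31.3
Sum: 6.97 + 369 + 512 + 31.3 = 919.27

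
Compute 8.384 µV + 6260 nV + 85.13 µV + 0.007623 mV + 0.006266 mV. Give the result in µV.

113.663 µV

In µV:
  8.384 µV → 8.384
  6260 nV = 6260 × 10^-3 µV = 6.26
  85.13 µV → 85.13
  0.007623 mV = 0.007623 × 10^3 µV = 7.623
  0.006266 mV = 0.006266 × 10^3 µV = 6.266
Sum: 8.384 + 6.26 + 85.13 + 7.623 + 6.266 = 113.663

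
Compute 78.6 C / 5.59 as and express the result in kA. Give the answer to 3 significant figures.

14100000000000000 kA

(78.6) / (5.59e-18) = 14.061e18 A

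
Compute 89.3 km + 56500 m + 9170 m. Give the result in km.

In km:
  89.3 km → 89.3
  56500 m = 56500e-3 km = 56.5
  9170 m = 9170e-3 km = 9.17
Sum: 89.3 + 56.5 + 9.17 = 154.97

154.97 km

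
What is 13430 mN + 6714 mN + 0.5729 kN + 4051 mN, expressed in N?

597.095 N

In N:
  13430 mN = 13430e-3 N = 13.43
  6714 mN = 6714e-3 N = 6.714
  0.5729 kN = 0.5729e3 N = 572.9
  4051 mN = 4051e-3 N = 4.051
Sum: 13.43 + 6.714 + 572.9 + 4.051 = 597.095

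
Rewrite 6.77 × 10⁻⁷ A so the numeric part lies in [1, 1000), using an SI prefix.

= 677 × 10⁻⁹ A; 10⁻⁹ is nano.

677 nA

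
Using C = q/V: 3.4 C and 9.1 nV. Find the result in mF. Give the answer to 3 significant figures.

(3.4) / (9.1 × 10^-9) = 0.37363 × 10^9 F

374000000000 mF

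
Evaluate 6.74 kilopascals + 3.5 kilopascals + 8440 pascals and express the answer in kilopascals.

In kilopascals:
  6.74 kilopascals → 6.74
  3.5 kilopascals → 3.5
  8440 pascals = 8440 × 10^-3 kilopascals = 8.44
Sum: 6.74 + 3.5 + 8.44 = 18.68

18.68 kilopascals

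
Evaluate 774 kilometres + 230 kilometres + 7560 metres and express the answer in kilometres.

1011.56 kilometres

In kilometres:
  774 kilometres → 774
  230 kilometres → 230
  7560 metres = 7560 × 10^-3 kilometres = 7.56
Sum: 774 + 230 + 7.56 = 1011.56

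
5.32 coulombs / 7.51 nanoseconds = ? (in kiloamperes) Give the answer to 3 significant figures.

(5.32) / (7.51e-9) = 0.70839e9 A

708000 kiloamperes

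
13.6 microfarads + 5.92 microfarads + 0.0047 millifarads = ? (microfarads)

In microfarads:
  13.6 microfarads → 13.6
  5.92 microfarads → 5.92
  0.0047 millifarads = 0.0047e3 microfarads = 4.7
Sum: 13.6 + 5.92 + 4.7 = 24.22

24.22 microfarads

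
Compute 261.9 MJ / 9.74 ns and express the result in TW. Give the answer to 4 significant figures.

26890 TW

(261.9 × 10^6) / (9.74 × 10^-9) = 26.8891 × 10^15 W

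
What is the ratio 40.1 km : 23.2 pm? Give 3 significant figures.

(40.1 × 10³) / (23.2 × 10⁻¹²) = 1.728 × 10¹⁵

1730000000000000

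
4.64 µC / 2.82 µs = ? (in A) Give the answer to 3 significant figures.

1.65 A

(4.64 × 10^-6) / (2.82 × 10^-6) = 1.6454 A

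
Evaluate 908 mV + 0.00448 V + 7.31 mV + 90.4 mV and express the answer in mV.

1010.19 mV

In mV:
  908 mV → 908
  0.00448 V = 0.00448 × 10³ mV = 4.48
  7.31 mV → 7.31
  90.4 mV → 90.4
Sum: 908 + 4.48 + 7.31 + 90.4 = 1010.19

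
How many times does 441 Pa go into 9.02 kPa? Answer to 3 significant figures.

20.5

(9.02 × 10^3) / (441) = 0.02045 × 10^3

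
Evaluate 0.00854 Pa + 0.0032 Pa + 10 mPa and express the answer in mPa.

21.74 mPa

In mPa:
  0.00854 Pa = 0.00854e3 mPa = 8.54
  0.0032 Pa = 0.0032e3 mPa = 3.2
  10 mPa → 10
Sum: 8.54 + 3.2 + 10 = 21.74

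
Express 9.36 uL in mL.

micro = 10^-6, milli = 10^-3; factor is 10^-3.
9.36 × 10^-3 = 0.00936

0.00936 mL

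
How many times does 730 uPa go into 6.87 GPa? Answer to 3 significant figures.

9410000000000

(6.87 × 10⁹) / (730 × 10⁻⁶) = 0.009411 × 10¹⁵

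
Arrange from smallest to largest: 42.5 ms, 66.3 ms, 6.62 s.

42.5 ms = 0.0425 s
66.3 ms = 0.0663 s
6.62 s = 6.62 s

42.5 ms < 66.3 ms < 6.62 s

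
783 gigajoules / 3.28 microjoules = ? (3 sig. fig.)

(783 × 10⁹) / (3.28 × 10⁻⁶) = 238.7 × 10¹⁵

239000000000000000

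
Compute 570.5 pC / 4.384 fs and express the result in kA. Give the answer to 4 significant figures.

130.1 kA

(570.5 × 10^-12) / (4.384 × 10^-15) = 130.132 × 10^3 A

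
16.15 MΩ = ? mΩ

16150000000 mΩ

mega = 10⁶, milli = 10⁻³; factor is 10⁹.
16.15 × 10⁹ = 16150000000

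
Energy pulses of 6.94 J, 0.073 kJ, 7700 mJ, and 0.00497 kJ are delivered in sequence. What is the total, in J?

In J:
  6.94 J → 6.94
  0.073 kJ = 0.073 × 10^3 J = 73
  7700 mJ = 7700 × 10^-3 J = 7.7
  0.00497 kJ = 0.00497 × 10^3 J = 4.97
Sum: 6.94 + 73 + 7.7 + 4.97 = 92.61

92.61 J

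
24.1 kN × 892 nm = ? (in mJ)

24.1e3 × 892e-9 = 21497.2e-6 J

21.4972 mJ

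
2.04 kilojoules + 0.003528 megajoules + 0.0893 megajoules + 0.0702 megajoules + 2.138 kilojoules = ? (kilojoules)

167.206 kilojoules

In kilojoules:
  2.04 kilojoules → 2.04
  0.003528 megajoules = 0.003528 × 10^3 kilojoules = 3.528
  0.0893 megajoules = 0.0893 × 10^3 kilojoules = 89.3
  0.0702 megajoules = 0.0702 × 10^3 kilojoules = 70.2
  2.138 kilojoules → 2.138
Sum: 2.04 + 3.528 + 89.3 + 70.2 + 2.138 = 167.206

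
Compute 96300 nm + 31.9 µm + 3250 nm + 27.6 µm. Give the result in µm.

159.05 µm

In µm:
  96300 nm = 96300 × 10⁻³ µm = 96.3
  31.9 µm → 31.9
  3250 nm = 3250 × 10⁻³ µm = 3.25
  27.6 µm → 27.6
Sum: 96.3 + 31.9 + 3.25 + 27.6 = 159.05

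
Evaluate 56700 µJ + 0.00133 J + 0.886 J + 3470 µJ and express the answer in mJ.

947.5 mJ

In mJ:
  56700 µJ = 56700e-3 mJ = 56.7
  0.00133 J = 0.00133e3 mJ = 1.33
  0.886 J = 0.886e3 mJ = 886
  3470 µJ = 3470e-3 mJ = 3.47
Sum: 56.7 + 1.33 + 886 + 3.47 = 947.5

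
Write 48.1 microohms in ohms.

micro = 1e-6, (no prefix) = 1e0; factor is 1e-6.
48.1 × 1e-6 = 0.0000481

0.0000481 ohms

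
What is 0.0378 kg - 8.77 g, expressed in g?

In g:
  0.0378 kg = 0.0378e3 g = 37.8
  8.77 g → 8.77
Difference: 37.8 - 8.77 = 29.03

29.03 g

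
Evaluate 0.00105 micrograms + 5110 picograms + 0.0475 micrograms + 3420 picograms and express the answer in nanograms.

57.08 nanograms

In nanograms:
  0.00105 micrograms = 0.00105e3 nanograms = 1.05
  5110 picograms = 5110e-3 nanograms = 5.11
  0.0475 micrograms = 0.0475e3 nanograms = 47.5
  3420 picograms = 3420e-3 nanograms = 3.42
Sum: 1.05 + 5.11 + 47.5 + 3.42 = 57.08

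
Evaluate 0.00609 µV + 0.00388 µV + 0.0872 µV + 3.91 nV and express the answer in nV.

In nV:
  0.00609 µV = 0.00609 × 10³ nV = 6.09
  0.00388 µV = 0.00388 × 10³ nV = 3.88
  0.0872 µV = 0.0872 × 10³ nV = 87.2
  3.91 nV → 3.91
Sum: 6.09 + 3.88 + 87.2 + 3.91 = 101.08

101.08 nV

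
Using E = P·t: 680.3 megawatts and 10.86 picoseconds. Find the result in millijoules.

680.3e6 × 10.86e-12 = 7388.058e-6 J

7.388058 millijoules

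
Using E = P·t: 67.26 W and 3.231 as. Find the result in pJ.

67.26 × 3.231e-18 = 217.31706e-18 J

0.00021731706 pJ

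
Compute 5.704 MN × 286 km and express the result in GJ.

5.704 × 10^6 × 286 × 10^3 = 1631.344 × 10^9 J

1631.344 GJ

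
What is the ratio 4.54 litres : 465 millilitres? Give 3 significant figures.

9.76

(4.54) / (465 × 10⁻³) = 0.009763 × 10³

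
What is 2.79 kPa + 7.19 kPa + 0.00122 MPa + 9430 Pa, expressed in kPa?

20.63 kPa

In kPa:
  2.79 kPa → 2.79
  7.19 kPa → 7.19
  0.00122 MPa = 0.00122e3 kPa = 1.22
  9430 Pa = 9430e-3 kPa = 9.43
Sum: 2.79 + 7.19 + 1.22 + 9.43 = 20.63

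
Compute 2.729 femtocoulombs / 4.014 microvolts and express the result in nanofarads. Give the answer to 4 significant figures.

0.6799 nanofarads

(2.729 × 10⁻¹⁵) / (4.014 × 10⁻⁶) = 0.67987 × 10⁻⁹ F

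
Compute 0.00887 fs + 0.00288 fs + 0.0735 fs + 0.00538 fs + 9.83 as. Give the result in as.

100.46 as

In as:
  0.00887 fs = 0.00887 × 10³ as = 8.87
  0.00288 fs = 0.00288 × 10³ as = 2.88
  0.0735 fs = 0.0735 × 10³ as = 73.5
  0.00538 fs = 0.00538 × 10³ as = 5.38
  9.83 as → 9.83
Sum: 8.87 + 2.88 + 73.5 + 5.38 + 9.83 = 100.46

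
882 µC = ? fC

882000000000 fC

micro = 10^-6, femto = 10^-15; factor is 10^9.
882 × 10^9 = 882000000000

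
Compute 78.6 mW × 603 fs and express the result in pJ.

78.6e-3 × 603e-15 = 47395.8e-18 J

0.0473958 pJ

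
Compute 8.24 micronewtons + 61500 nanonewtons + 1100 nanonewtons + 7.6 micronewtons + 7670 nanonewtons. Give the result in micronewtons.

86.11 micronewtons

In micronewtons:
  8.24 micronewtons → 8.24
  61500 nanonewtons = 61500 × 10⁻³ micronewtons = 61.5
  1100 nanonewtons = 1100 × 10⁻³ micronewtons = 1.1
  7.6 micronewtons → 7.6
  7670 nanonewtons = 7670 × 10⁻³ micronewtons = 7.67
Sum: 8.24 + 61.5 + 1.1 + 7.6 + 7.67 = 86.11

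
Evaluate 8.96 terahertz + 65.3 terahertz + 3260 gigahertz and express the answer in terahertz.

In terahertz:
  8.96 terahertz → 8.96
  65.3 terahertz → 65.3
  3260 gigahertz = 3260 × 10^-3 terahertz = 3.26
Sum: 8.96 + 65.3 + 3.26 = 77.52

77.52 terahertz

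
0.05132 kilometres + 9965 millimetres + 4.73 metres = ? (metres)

In metres:
  0.05132 kilometres = 0.05132 × 10^3 metres = 51.32
  9965 millimetres = 9965 × 10^-3 metres = 9.965
  4.73 metres → 4.73
Sum: 51.32 + 9.965 + 4.73 = 66.015

66.015 metres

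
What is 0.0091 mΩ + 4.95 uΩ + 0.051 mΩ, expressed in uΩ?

65.05 uΩ

In uΩ:
  0.0091 mΩ = 0.0091 × 10³ uΩ = 9.1
  4.95 uΩ → 4.95
  0.051 mΩ = 0.051 × 10³ uΩ = 51
Sum: 9.1 + 4.95 + 51 = 65.05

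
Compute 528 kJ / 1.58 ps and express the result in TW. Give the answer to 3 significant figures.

(528 × 10^3) / (1.58 × 10^-12) = 334.18 × 10^15 W

334000 TW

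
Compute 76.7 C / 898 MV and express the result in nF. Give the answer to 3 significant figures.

(76.7) / (898e6) = 0.085412e-6 F

85.4 nF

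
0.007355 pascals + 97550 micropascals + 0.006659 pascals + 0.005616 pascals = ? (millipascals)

In millipascals:
  0.007355 pascals = 0.007355 × 10^3 millipascals = 7.355
  97550 micropascals = 97550 × 10^-3 millipascals = 97.55
  0.006659 pascals = 0.006659 × 10^3 millipascals = 6.659
  0.005616 pascals = 0.005616 × 10^3 millipascals = 5.616
Sum: 7.355 + 97.55 + 6.659 + 5.616 = 117.18

117.18 millipascals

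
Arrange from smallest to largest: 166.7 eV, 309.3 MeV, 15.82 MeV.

166.7 eV = 166.7 eV
309.3 MeV = 309300000 eV
15.82 MeV = 15820000 eV

166.7 eV < 15.82 MeV < 309.3 MeV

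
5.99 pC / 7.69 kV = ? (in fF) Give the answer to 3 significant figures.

(5.99 × 10^-12) / (7.69 × 10^3) = 0.77893 × 10^-15 F

0.779 fF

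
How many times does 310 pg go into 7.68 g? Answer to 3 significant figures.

(7.68) / (310 × 10⁻¹²) = 0.02477 × 10¹²

24800000000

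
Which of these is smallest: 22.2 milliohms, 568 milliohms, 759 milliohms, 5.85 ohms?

22.2 milliohms = 0.0222 ohms
568 milliohms = 0.568 ohms
759 milliohms = 0.759 ohms
5.85 ohms = 5.85 ohms

22.2 milliohms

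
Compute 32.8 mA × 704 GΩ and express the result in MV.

32.8e-3 × 704e9 = 23091.2e6 V

23091.2 MV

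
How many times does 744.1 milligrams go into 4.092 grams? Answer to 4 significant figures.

5.499

(4.092) / (744.1e-3) = 0.0054993e3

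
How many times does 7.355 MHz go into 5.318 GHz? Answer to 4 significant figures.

(5.318 × 10^9) / (7.355 × 10^6) = 0.72305 × 10^3

723.0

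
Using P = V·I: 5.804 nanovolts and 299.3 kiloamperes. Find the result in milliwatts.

1.7371372 milliwatts

5.804e-9 × 299.3e3 = 1737.1372e-6 W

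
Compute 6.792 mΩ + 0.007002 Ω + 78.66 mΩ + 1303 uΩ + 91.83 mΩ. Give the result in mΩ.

185.587 mΩ

In mΩ:
  6.792 mΩ → 6.792
  0.007002 Ω = 0.007002 × 10^3 mΩ = 7.002
  78.66 mΩ → 78.66
  1303 uΩ = 1303 × 10^-3 mΩ = 1.303
  91.83 mΩ → 91.83
Sum: 6.792 + 7.002 + 78.66 + 1.303 + 91.83 = 185.587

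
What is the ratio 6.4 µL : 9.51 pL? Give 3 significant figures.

673000

(6.4e-6) / (9.51e-12) = 0.673e6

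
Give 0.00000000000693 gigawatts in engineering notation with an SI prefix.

= 6.93 × 10^-3 watts; 10^-3 is milli.

6.93 milliwatts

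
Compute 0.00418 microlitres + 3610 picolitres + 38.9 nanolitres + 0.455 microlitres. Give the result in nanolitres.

501.69 nanolitres

In nanolitres:
  0.00418 microlitres = 0.00418e3 nanolitres = 4.18
  3610 picolitres = 3610e-3 nanolitres = 3.61
  38.9 nanolitres → 38.9
  0.455 microlitres = 0.455e3 nanolitres = 455
Sum: 4.18 + 3.61 + 38.9 + 455 = 501.69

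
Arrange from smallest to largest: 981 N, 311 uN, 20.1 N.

311 uN < 20.1 N < 981 N

981 N = 981 N
311 uN = 0.000311 N
20.1 N = 20.1 N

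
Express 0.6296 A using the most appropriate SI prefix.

= 629.6e-3 A; 1e-3 is milli.

629.6 mA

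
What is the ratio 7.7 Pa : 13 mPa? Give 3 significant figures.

(7.7) / (13 × 10⁻³) = 0.5923 × 10³

592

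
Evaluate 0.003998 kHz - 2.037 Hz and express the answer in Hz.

1.961 Hz

In Hz:
  0.003998 kHz = 0.003998e3 Hz = 3.998
  2.037 Hz → 2.037
Difference: 3.998 - 2.037 = 1.961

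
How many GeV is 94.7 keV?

kilo = 10^3, giga = 10^9; factor is 10^-6.
94.7 × 10^-6 = 0.0000947

0.0000947 GeV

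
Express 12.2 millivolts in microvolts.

milli = 10⁻³, micro = 10⁻⁶; factor is 10³.
12.2 × 10³ = 12200

12200 microvolts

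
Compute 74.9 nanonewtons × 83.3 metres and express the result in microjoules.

6.23917 microjoules

74.9e-9 × 83.3 = 6239.17e-9 J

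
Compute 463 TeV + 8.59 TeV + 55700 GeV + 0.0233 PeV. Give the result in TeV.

In TeV:
  463 TeV → 463
  8.59 TeV → 8.59
  55700 GeV = 55700 × 10^-3 TeV = 55.7
  0.0233 PeV = 0.0233 × 10^3 TeV = 23.3
Sum: 463 + 8.59 + 55.7 + 23.3 = 550.59

550.59 TeV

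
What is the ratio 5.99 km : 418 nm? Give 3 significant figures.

14300000000

(5.99e3) / (418e-9) = 0.01433e12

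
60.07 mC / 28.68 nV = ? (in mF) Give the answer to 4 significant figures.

2094000000 mF

(60.07 × 10^-3) / (28.68 × 10^-9) = 2.09449 × 10^6 F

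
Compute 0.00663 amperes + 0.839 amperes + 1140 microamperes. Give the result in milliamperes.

846.77 milliamperes

In milliamperes:
  0.00663 amperes = 0.00663e3 milliamperes = 6.63
  0.839 amperes = 0.839e3 milliamperes = 839
  1140 microamperes = 1140e-3 milliamperes = 1.14
Sum: 6.63 + 839 + 1.14 = 846.77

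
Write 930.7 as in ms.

atto = 10⁻¹⁸, milli = 10⁻³; factor is 10⁻¹⁵.
930.7 × 10⁻¹⁵ = 0.0000000000009307

0.0000000000009307 ms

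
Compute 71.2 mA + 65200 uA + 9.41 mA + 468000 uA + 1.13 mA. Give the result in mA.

In mA:
  71.2 mA → 71.2
  65200 uA = 65200 × 10^-3 mA = 65.2
  9.41 mA → 9.41
  468000 uA = 468000 × 10^-3 mA = 468
  1.13 mA → 1.13
Sum: 71.2 + 65.2 + 9.41 + 468 + 1.13 = 614.94

614.94 mA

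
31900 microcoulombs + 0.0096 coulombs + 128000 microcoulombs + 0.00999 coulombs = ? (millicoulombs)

179.49 millicoulombs

In millicoulombs:
  31900 microcoulombs = 31900 × 10^-3 millicoulombs = 31.9
  0.0096 coulombs = 0.0096 × 10^3 millicoulombs = 9.6
  128000 microcoulombs = 128000 × 10^-3 millicoulombs = 128
  0.00999 coulombs = 0.00999 × 10^3 millicoulombs = 9.99
Sum: 31.9 + 9.6 + 128 + 9.99 = 179.49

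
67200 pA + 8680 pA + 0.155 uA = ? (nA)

230.88 nA

In nA:
  67200 pA = 67200 × 10^-3 nA = 67.2
  8680 pA = 8680 × 10^-3 nA = 8.68
  0.155 uA = 0.155 × 10^3 nA = 155
Sum: 67.2 + 8.68 + 155 = 230.88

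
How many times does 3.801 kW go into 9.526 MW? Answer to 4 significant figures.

(9.526e6) / (3.801e3) = 2.5062e3

2506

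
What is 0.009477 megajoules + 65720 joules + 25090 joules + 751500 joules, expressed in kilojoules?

In kilojoules:
  0.009477 megajoules = 0.009477 × 10^3 kilojoules = 9.477
  65720 joules = 65720 × 10^-3 kilojoules = 65.72
  25090 joules = 25090 × 10^-3 kilojoules = 25.09
  751500 joules = 751500 × 10^-3 kilojoules = 751.5
Sum: 9.477 + 65.72 + 25.09 + 751.5 = 851.787

851.787 kilojoules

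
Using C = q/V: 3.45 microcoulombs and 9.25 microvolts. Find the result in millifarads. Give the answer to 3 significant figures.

373 millifarads

(3.45 × 10^-6) / (9.25 × 10^-6) = 0.37297 F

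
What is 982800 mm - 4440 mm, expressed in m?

978.36 m

In m:
  982800 mm = 982800e-3 m = 982.8
  4440 mm = 4440e-3 m = 4.44
Difference: 982.8 - 4.44 = 978.36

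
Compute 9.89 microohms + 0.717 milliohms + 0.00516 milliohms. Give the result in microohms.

In microohms:
  9.89 microohms → 9.89
  0.717 milliohms = 0.717 × 10^3 microohms = 717
  0.00516 milliohms = 0.00516 × 10^3 microohms = 5.16
Sum: 9.89 + 717 + 5.16 = 732.05

732.05 microohms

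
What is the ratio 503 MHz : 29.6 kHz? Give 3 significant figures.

(503e6) / (29.6e3) = 16.99e3

17000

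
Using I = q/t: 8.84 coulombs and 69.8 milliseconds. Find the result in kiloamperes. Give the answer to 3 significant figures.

(8.84) / (69.8 × 10^-3) = 0.12665 × 10^3 A

0.127 kiloamperes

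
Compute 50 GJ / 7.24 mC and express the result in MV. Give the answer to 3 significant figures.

6910000 MV

(50 × 10⁹) / (7.24 × 10⁻³) = 6.9061 × 10¹² V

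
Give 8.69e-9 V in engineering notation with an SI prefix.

= 8.69e-9 V; 1e-9 is nano.

8.69 nV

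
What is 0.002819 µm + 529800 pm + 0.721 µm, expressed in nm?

1253.619 nm

In nm:
  0.002819 µm = 0.002819 × 10³ nm = 2.819
  529800 pm = 529800 × 10⁻³ nm = 529.8
  0.721 µm = 0.721 × 10³ nm = 721
Sum: 2.819 + 529.8 + 721 = 1253.619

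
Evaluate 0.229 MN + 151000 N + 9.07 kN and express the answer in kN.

389.07 kN

In kN:
  0.229 MN = 0.229 × 10³ kN = 229
  151000 N = 151000 × 10⁻³ kN = 151
  9.07 kN → 9.07
Sum: 229 + 151 + 9.07 = 389.07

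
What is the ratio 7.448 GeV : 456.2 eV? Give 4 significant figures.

(7.448e9) / (456.2) = 0.016326e9

16330000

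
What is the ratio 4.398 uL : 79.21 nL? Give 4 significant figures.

(4.398 × 10⁻⁶) / (79.21 × 10⁻⁹) = 0.055523 × 10³

55.52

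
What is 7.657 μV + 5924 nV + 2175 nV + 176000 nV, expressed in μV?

In μV:
  7.657 μV → 7.657
  5924 nV = 5924e-3 μV = 5.924
  2175 nV = 2175e-3 μV = 2.175
  176000 nV = 176000e-3 μV = 176
Sum: 7.657 + 5.924 + 2.175 + 176 = 191.756

191.756 μV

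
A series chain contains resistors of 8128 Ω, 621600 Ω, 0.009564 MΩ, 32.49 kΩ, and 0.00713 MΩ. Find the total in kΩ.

678.912 kΩ

In kΩ:
  8128 Ω = 8128 × 10⁻³ kΩ = 8.128
  621600 Ω = 621600 × 10⁻³ kΩ = 621.6
  0.009564 MΩ = 0.009564 × 10³ kΩ = 9.564
  32.49 kΩ → 32.49
  0.00713 MΩ = 0.00713 × 10³ kΩ = 7.13
Sum: 8.128 + 621.6 + 9.564 + 32.49 + 7.13 = 678.912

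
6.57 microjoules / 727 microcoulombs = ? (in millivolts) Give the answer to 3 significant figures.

9.04 millivolts

(6.57 × 10^-6) / (727 × 10^-6) = 0.0090371 V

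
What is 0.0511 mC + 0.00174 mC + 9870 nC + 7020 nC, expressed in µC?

69.73 µC

In µC:
  0.0511 mC = 0.0511 × 10³ µC = 51.1
  0.00174 mC = 0.00174 × 10³ µC = 1.74
  9870 nC = 9870 × 10⁻³ µC = 9.87
  7020 nC = 7020 × 10⁻³ µC = 7.02
Sum: 51.1 + 1.74 + 9.87 + 7.02 = 69.73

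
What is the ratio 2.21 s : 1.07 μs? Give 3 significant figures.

(2.21) / (1.07 × 10⁻⁶) = 2.065 × 10⁶

2070000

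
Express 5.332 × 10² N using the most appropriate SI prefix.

533.2 N

= 533.2 N; mantissa already in [1, 1000).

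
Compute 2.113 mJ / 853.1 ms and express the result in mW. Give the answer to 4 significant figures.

2.477 mW

(2.113 × 10^-3) / (853.1 × 10^-3) = 0.00247685 W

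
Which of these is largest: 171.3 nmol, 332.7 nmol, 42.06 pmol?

171.3 nmol = 0.0000001713 mol
332.7 nmol = 0.0000003327 mol
42.06 pmol = 0.00000000004206 mol

332.7 nmol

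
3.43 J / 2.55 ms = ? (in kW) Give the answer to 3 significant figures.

(3.43) / (2.55 × 10⁻³) = 1.3451 × 10³ W

1.35 kW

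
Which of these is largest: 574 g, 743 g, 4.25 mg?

574 g = 574 g
743 g = 743 g
4.25 mg = 0.00425 g

743 g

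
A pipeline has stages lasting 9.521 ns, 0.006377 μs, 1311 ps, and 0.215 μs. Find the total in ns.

In ns:
  9.521 ns → 9.521
  0.006377 μs = 0.006377 × 10^3 ns = 6.377
  1311 ps = 1311 × 10^-3 ns = 1.311
  0.215 μs = 0.215 × 10^3 ns = 215
Sum: 9.521 + 6.377 + 1.311 + 215 = 232.209

232.209 ns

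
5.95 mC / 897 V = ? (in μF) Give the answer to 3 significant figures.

(5.95e-3) / (897) = 0.0066332e-3 F

6.63 μF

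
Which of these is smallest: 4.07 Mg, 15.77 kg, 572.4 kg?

15.77 kg

4.07 Mg = 4070000 g
15.77 kg = 15770 g
572.4 kg = 572400 g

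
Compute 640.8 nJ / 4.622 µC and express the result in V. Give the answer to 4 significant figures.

(640.8 × 10⁻⁹) / (4.622 × 10⁻⁶) = 138.641 × 10⁻³ V

0.1386 V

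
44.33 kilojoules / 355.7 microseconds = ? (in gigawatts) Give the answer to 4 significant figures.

(44.33e3) / (355.7e-6) = 0.124627e9 W

0.1246 gigawatts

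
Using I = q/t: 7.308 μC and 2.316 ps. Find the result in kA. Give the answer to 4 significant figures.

3155 kA

(7.308 × 10⁻⁶) / (2.316 × 10⁻¹²) = 3.15544 × 10⁶ A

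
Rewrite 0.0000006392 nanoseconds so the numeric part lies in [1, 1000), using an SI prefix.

639.2 attoseconds

= 639.2 × 10^-18 seconds; 10^-18 is atto.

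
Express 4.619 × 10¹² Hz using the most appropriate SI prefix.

4.619 THz

= 4.619 × 10¹² Hz; 10¹² is tera.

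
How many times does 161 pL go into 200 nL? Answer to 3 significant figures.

(200 × 10^-9) / (161 × 10^-12) = 1.242 × 10^3

1240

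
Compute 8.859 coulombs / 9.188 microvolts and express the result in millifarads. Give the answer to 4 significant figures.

(8.859) / (9.188 × 10^-6) = 0.964192 × 10^6 F

964200000 millifarads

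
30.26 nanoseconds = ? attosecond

30260000000 attoseconds

nano = 10^-9, atto = 10^-18; factor is 10^9.
30.26 × 10^9 = 30260000000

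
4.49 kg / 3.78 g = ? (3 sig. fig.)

(4.49 × 10³) / (3.78) = 1.188 × 10³

1190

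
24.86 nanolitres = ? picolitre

nano = 10^-9, pico = 10^-12; factor is 10^3.
24.86 × 10^3 = 24860

24860 picolitres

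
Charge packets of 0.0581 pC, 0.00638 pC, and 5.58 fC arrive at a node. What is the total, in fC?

70.06 fC

In fC:
  0.0581 pC = 0.0581e3 fC = 58.1
  0.00638 pC = 0.00638e3 fC = 6.38
  5.58 fC → 5.58
Sum: 58.1 + 6.38 + 5.58 = 70.06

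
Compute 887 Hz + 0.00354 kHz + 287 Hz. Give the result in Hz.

In Hz:
  887 Hz → 887
  0.00354 kHz = 0.00354 × 10³ Hz = 3.54
  287 Hz → 287
Sum: 887 + 3.54 + 287 = 1177.54

1177.54 Hz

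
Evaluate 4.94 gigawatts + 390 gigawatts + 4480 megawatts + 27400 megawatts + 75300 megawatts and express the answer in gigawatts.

In gigawatts:
  4.94 gigawatts → 4.94
  390 gigawatts → 390
  4480 megawatts = 4480e-3 gigawatts = 4.48
  27400 megawatts = 27400e-3 gigawatts = 27.4
  75300 megawatts = 75300e-3 gigawatts = 75.3
Sum: 4.94 + 390 + 4.48 + 27.4 + 75.3 = 502.12

502.12 gigawatts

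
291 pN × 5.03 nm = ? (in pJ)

0.00000146373 pJ

291 × 10^-12 × 5.03 × 10^-9 = 1463.73 × 10^-21 J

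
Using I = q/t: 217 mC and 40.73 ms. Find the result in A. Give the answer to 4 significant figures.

(217 × 10⁻³) / (40.73 × 10⁻³) = 5.32777 A

5.328 A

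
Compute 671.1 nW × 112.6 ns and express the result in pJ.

671.1 × 10⁻⁹ × 112.6 × 10⁻⁹ = 75565.86 × 10⁻¹⁸ J

0.07556586 pJ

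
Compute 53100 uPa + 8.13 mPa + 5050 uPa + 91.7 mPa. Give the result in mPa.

In mPa:
  53100 uPa = 53100 × 10^-3 mPa = 53.1
  8.13 mPa → 8.13
  5050 uPa = 5050 × 10^-3 mPa = 5.05
  91.7 mPa → 91.7
Sum: 53.1 + 8.13 + 5.05 + 91.7 = 157.98

157.98 mPa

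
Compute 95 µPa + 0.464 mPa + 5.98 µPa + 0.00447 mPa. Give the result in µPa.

569.45 µPa

In µPa:
  95 µPa → 95
  0.464 mPa = 0.464e3 µPa = 464
  5.98 µPa → 5.98
  0.00447 mPa = 0.00447e3 µPa = 4.47
Sum: 95 + 464 + 5.98 + 4.47 = 569.45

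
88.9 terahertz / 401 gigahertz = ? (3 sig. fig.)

(88.9 × 10¹²) / (401 × 10⁹) = 0.2217 × 10³

222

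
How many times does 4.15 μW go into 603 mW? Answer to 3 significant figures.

(603 × 10⁻³) / (4.15 × 10⁻⁶) = 145.3 × 10³

145000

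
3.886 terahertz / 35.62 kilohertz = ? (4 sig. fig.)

109100000

(3.886 × 10¹²) / (35.62 × 10³) = 0.1091 × 10⁹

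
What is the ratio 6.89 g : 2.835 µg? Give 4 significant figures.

2430000

(6.89) / (2.835 × 10^-6) = 2.4303 × 10^6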